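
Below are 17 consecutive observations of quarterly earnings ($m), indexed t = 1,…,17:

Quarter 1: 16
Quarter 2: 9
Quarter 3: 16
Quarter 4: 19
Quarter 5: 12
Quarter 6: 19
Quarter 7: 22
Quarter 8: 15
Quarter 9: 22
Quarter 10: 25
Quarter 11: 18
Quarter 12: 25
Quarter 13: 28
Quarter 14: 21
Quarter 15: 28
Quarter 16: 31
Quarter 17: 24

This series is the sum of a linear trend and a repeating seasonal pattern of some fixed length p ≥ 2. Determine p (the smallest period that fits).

3

First differences y_{t+1} − y_t: -7, 7, 3, -7, 7, 3, -7, 7, …
The difference pattern repeats every 3 terms and not for any smaller step, so p = 3.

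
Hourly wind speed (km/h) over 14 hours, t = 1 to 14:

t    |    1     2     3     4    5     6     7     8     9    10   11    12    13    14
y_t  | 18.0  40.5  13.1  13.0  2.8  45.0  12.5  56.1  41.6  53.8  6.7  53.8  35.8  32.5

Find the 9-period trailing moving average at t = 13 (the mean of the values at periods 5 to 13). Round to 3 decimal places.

Sum of periods 5–13: 2.8 + 45.0 + 12.5 + 56.1 + 41.6 + 53.8 + 6.7 + 53.8 + 35.8 = 308.1
Divide by 9: 308.1 / 9 = 34.233

34.233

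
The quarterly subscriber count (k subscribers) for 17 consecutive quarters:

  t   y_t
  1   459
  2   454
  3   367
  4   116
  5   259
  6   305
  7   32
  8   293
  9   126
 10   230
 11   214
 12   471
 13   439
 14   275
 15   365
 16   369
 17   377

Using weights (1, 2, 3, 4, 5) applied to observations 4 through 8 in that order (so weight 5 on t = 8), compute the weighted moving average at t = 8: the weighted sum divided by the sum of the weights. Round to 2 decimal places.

Weighted sum: 1·116 + 2·259 + 3·305 + 4·32 + 5·293 = 116 + 518 + 915 + 128 + 1465 = 3142
Weight total: 1 + 2 + 3 + 4 + 5 = 15
WMA = 3142 / 15 = 209.47

209.47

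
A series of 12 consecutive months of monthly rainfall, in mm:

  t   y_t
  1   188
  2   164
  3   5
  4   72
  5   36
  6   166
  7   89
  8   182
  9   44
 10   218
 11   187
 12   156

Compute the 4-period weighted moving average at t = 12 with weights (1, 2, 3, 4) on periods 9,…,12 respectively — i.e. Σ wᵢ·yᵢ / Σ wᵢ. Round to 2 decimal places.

Weighted sum: 1·44 + 2·218 + 3·187 + 4·156 = 44 + 436 + 561 + 624 = 1665
Weight total: 1 + 2 + 3 + 4 = 10
WMA = 1665 / 10 = 166.50

166.50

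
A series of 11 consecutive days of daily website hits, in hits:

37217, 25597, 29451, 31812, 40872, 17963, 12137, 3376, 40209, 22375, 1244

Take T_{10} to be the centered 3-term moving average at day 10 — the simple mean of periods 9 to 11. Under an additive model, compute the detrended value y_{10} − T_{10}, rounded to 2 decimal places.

Trend T_10 = (40209 + 22375 + 1244) / 3 = 63828/3 = 21276.0000
Detrended value: 22375 − 21276.0000 = 1099.00

1099.00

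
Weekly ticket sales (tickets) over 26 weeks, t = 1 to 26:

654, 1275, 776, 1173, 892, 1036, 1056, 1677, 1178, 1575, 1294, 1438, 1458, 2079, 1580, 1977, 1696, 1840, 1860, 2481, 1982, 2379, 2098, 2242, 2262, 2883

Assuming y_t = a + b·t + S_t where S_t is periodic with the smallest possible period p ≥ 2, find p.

6

First differences y_{t+1} − y_t: 621, -499, 397, -281, 144, 20, 621, -499, 397, -281, 144, 20, 621, -499, …
The difference pattern repeats every 6 terms and not for any smaller step, so p = 6.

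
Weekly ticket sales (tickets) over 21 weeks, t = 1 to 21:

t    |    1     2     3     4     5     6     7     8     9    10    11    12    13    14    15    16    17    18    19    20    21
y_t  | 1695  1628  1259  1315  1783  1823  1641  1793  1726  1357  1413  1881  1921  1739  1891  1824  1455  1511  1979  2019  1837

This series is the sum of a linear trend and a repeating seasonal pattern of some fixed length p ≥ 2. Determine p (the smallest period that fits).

First differences y_{t+1} − y_t: -67, -369, 56, 468, 40, -182, 152, -67, -369, 56, 468, 40, -182, 152, -67, -369, …
The difference pattern repeats every 7 terms and not for any smaller step, so p = 7.

7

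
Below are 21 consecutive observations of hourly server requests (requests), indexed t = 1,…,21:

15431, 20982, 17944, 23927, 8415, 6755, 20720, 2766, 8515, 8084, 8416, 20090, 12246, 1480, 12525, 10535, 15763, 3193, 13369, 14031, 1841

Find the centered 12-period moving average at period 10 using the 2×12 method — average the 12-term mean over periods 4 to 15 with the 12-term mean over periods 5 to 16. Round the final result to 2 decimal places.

Sum over 4–15: 23927 + 8415 + 6755 + 20720 + 2766 + 8515 + 8084 + 8416 + 20090 + 12246 + 1480 + 12525 = 133939
Sum over 5–16: 8415 + 6755 + 20720 + 2766 + 8515 + 8084 + 8416 + 20090 + 12246 + 1480 + 12525 + 10535 = 120547
CMA at t=10 = (133939 + 120547) / (2·12) = 254486 / 24 = 10603.58

10603.58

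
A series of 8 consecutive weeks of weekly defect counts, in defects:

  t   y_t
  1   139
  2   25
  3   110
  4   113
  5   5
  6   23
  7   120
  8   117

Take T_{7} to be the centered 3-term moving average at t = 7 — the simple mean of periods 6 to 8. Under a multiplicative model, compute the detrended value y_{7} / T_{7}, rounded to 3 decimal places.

Trend T_7 = (23 + 120 + 117) / 3 = 260/3 = 86.66667
Ratio to trend: 120 / 86.66667 = 1.385

1.385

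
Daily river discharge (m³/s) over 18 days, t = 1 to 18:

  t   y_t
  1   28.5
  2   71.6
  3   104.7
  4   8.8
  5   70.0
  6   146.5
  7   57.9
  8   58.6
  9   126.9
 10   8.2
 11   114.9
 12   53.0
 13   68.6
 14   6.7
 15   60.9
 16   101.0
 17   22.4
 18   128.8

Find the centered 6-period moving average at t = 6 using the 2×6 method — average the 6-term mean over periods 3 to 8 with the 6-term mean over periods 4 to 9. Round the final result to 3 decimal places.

76.267

Sum over 3–8: 104.7 + 8.8 + 70.0 + 146.5 + 57.9 + 58.6 = 446.5
Sum over 4–9: 8.8 + 70.0 + 146.5 + 57.9 + 58.6 + 126.9 = 468.7
CMA at t=6 = (446.5 + 468.7) / (2·6) = 915.2 / 12 = 76.267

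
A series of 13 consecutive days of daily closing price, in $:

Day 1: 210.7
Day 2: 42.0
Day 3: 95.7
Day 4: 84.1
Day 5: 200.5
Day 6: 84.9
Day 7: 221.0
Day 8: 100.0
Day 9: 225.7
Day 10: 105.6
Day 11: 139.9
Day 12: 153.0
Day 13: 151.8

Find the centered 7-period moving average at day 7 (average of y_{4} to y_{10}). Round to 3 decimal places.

Sum of periods 4–10: 84.1 + 200.5 + 84.9 + 221.0 + 100.0 + 225.7 + 105.6 = 1021.8
Divide by 7: 1021.8 / 7 = 145.971

145.971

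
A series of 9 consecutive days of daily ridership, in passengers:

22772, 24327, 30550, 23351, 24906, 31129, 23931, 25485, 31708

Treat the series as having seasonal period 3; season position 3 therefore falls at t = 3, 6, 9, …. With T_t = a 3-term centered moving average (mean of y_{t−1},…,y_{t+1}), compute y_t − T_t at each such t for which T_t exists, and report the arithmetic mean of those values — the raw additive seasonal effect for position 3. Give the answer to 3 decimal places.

Season position 3 occurs at t = 3, 6 (where T_t is defined).
t=3: T_3 = 26076.00000; y_3 − T_3 = 30550 − 26076.00000 = 4474.00000
t=6: T_6 = 26655.33333; y_6 − T_6 = 31129 − 26655.33333 = 4473.66667
Mean deviation: (4474.00000 + 4473.66667) / 2 = 4473.833

4473.833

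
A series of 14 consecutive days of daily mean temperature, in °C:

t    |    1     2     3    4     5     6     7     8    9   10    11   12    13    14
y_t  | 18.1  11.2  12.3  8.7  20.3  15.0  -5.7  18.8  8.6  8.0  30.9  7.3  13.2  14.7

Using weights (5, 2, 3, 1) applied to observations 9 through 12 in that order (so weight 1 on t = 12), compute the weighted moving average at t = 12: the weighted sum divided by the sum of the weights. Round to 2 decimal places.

Weighted sum: 5·8.6 + 2·8.0 + 3·30.9 + 1·7.3 = 43.0 + 16.0 + 92.7 + 7.3 = 159.0
Weight total: 5 + 2 + 3 + 1 = 11
WMA = 159.0 / 11 = 14.45

14.45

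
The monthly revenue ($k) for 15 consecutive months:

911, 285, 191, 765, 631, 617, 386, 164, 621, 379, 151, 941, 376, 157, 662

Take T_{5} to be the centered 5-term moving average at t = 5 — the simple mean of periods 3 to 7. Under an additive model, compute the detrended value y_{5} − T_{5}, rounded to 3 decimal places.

Trend T_5 = (191 + 765 + 631 + 617 + 386) / 5 = 2590/5 = 518.00000
Detrended value: 631 − 518.00000 = 113.000

113.000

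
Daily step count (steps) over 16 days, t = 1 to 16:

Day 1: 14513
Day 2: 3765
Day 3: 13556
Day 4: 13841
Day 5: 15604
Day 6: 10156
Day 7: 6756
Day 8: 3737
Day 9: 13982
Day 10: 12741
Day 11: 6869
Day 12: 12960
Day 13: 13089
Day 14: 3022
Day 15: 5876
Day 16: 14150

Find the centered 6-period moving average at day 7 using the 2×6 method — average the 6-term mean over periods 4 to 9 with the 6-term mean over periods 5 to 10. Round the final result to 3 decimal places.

Sum over 4–9: 13841 + 15604 + 10156 + 6756 + 3737 + 13982 = 64076
Sum over 5–10: 15604 + 10156 + 6756 + 3737 + 13982 + 12741 = 62976
CMA at t=7 = (64076 + 62976) / (2·6) = 127052 / 12 = 10587.667

10587.667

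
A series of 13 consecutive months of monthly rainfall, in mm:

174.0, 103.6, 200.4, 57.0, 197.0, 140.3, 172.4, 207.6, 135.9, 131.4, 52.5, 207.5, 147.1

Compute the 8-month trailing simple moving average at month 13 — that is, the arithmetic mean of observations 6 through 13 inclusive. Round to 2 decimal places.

149.34

Sum of periods 6–13: 140.3 + 172.4 + 207.6 + 135.9 + 131.4 + 52.5 + 207.5 + 147.1 = 1194.7
Divide by 8: 1194.7 / 8 = 149.34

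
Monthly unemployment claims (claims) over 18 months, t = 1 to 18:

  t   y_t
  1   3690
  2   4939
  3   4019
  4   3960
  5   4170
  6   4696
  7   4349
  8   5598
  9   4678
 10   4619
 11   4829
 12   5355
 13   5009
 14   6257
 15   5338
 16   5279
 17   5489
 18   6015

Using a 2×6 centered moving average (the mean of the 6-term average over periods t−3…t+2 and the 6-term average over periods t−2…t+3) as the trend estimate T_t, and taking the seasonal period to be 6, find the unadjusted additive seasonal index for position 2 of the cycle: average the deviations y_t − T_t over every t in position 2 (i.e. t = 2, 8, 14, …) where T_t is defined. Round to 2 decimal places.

857.79

Season position 2 occurs at t = 8, 14 (where T_t is defined).
t=8: T_8 = 4739.9167; y_8 − T_8 = 5598 − 4739.9167 = 858.0833
t=14: T_14 = 5399.5000; y_14 − T_14 = 6257 − 5399.5000 = 857.5000
Mean deviation: (858.0833 + 857.5000) / 2 = 857.79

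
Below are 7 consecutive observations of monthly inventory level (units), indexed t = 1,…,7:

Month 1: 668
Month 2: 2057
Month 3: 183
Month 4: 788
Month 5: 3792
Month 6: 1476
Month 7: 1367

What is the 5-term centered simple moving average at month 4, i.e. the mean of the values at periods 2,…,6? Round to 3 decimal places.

Sum of periods 2–6: 2057 + 183 + 788 + 3792 + 1476 = 8296
Divide by 5: 8296 / 5 = 1659.200

1659.200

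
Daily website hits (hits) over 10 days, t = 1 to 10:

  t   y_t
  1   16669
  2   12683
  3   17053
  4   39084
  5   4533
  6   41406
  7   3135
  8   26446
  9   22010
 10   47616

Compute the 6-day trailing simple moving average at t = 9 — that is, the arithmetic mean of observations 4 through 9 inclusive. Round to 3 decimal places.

22769.000

Sum of periods 4–9: 39084 + 4533 + 41406 + 3135 + 26446 + 22010 = 136614
Divide by 6: 136614 / 6 = 22769.000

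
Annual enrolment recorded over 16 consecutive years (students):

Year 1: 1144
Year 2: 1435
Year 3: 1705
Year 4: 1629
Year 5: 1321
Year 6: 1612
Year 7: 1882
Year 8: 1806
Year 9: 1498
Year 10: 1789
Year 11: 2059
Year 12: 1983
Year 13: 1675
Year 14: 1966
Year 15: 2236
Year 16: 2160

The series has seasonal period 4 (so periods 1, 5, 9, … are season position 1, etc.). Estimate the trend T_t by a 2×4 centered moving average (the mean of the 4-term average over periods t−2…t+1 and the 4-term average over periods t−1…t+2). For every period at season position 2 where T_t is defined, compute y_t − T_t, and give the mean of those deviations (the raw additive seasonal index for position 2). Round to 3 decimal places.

Season position 2 occurs at t = 6, 10, 14 (where T_t is defined).
t=6: T_6 = 1633.12500; y_6 − T_6 = 1612 − 1633.12500 = -21.12500
t=10: T_10 = 1810.12500; y_10 − T_10 = 1789 − 1810.12500 = -21.12500
t=14: T_14 = 1987.12500; y_14 − T_14 = 1966 − 1987.12500 = -21.12500
Mean deviation: (-21.12500 + -21.12500 + -21.12500) / 3 = -21.125

-21.125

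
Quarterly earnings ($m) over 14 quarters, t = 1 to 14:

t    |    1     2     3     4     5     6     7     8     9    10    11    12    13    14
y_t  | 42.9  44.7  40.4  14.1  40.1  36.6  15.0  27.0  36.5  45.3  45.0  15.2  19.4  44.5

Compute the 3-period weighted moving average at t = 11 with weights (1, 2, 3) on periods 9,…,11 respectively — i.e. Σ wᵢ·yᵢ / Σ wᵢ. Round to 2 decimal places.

Weighted sum: 1·36.5 + 2·45.3 + 3·45.0 = 36.5 + 90.6 + 135.0 = 262.1
Weight total: 1 + 2 + 3 = 6
WMA = 262.1 / 6 = 43.68

43.68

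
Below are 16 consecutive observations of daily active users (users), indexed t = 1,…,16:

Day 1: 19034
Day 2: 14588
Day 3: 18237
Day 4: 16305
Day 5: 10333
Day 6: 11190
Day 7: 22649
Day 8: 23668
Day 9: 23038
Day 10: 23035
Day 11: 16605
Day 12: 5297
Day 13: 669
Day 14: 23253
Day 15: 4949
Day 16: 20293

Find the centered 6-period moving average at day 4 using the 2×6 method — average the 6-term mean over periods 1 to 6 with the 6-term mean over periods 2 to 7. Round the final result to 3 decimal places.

Sum over 1–6: 19034 + 14588 + 18237 + 16305 + 10333 + 11190 = 89687
Sum over 2–7: 14588 + 18237 + 16305 + 10333 + 11190 + 22649 = 93302
CMA at t=4 = (89687 + 93302) / (2·6) = 182989 / 12 = 15249.083

15249.083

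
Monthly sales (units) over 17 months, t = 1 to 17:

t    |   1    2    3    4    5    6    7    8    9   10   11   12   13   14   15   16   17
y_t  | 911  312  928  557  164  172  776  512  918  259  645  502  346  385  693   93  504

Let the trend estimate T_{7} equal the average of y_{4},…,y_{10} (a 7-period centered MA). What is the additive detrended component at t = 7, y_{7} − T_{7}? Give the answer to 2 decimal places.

296.29

Trend T_7 = (557 + 164 + 172 + 776 + 512 + 918 + 259) / 7 = 3358/7 = 479.7143
Detrended value: 776 − 479.7143 = 296.29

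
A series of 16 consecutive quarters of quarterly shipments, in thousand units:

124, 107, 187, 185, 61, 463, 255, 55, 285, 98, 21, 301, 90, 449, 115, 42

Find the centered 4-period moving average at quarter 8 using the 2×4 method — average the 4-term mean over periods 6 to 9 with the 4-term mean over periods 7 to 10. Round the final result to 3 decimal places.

218.875

Sum over 6–9: 463 + 255 + 55 + 285 = 1058
Sum over 7–10: 255 + 55 + 285 + 98 = 693
CMA at t=8 = (1058 + 693) / (2·4) = 1751 / 8 = 218.875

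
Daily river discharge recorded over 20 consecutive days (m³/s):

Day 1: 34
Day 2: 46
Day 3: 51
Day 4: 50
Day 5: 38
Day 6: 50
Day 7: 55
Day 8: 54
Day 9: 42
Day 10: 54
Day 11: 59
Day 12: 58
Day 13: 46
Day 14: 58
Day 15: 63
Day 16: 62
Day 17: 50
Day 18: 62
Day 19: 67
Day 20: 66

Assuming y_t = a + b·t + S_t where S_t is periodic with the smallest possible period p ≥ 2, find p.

First differences y_{t+1} − y_t: 12, 5, -1, -12, 12, 5, -1, -12, 12, 5, …
The difference pattern repeats every 4 terms and not for any smaller step, so p = 4.

4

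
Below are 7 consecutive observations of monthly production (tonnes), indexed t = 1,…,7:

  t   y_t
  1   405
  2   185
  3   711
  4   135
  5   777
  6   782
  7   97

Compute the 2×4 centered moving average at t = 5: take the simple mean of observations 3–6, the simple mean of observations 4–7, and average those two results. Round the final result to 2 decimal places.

524.50

Sum over 3–6: 711 + 135 + 777 + 782 = 2405
Sum over 4–7: 135 + 777 + 782 + 97 = 1791
CMA at t=5 = (2405 + 1791) / (2·4) = 4196 / 8 = 524.50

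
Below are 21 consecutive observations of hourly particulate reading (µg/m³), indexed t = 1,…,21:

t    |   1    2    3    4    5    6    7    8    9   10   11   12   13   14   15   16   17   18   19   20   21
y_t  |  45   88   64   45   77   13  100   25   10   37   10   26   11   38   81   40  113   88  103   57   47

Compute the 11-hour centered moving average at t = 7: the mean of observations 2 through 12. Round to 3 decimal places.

Sum of periods 2–12: 88 + 64 + 45 + 77 + 13 + 100 + 25 + 10 + 37 + 10 + 26 = 495
Divide by 11: 495 / 11 = 45.000

45.000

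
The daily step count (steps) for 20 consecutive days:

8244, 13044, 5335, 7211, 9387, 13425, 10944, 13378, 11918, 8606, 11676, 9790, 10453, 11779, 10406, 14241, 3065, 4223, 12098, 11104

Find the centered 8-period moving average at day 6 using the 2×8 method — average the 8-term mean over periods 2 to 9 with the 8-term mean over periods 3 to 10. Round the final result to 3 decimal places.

10302.875

Sum over 2–9: 13044 + 5335 + 7211 + 9387 + 13425 + 10944 + 13378 + 11918 = 84642
Sum over 3–10: 5335 + 7211 + 9387 + 13425 + 10944 + 13378 + 11918 + 8606 = 80204
CMA at t=6 = (84642 + 80204) / (2·8) = 164846 / 16 = 10302.875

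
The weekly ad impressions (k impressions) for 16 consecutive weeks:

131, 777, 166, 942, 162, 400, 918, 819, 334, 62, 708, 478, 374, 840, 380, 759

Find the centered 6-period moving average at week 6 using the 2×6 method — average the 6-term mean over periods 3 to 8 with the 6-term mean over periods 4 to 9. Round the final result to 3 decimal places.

Sum over 3–8: 166 + 942 + 162 + 400 + 918 + 819 = 3407
Sum over 4–9: 942 + 162 + 400 + 918 + 819 + 334 = 3575
CMA at t=6 = (3407 + 3575) / (2·6) = 6982 / 12 = 581.833

581.833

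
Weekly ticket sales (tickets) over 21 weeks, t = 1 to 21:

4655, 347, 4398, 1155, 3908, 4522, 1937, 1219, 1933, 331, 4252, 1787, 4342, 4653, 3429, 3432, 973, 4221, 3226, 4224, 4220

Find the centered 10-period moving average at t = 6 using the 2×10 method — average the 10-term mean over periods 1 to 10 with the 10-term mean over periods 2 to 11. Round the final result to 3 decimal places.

Sum over 1–10: 4655 + 347 + 4398 + 1155 + 3908 + 4522 + 1937 + 1219 + 1933 + 331 = 24405
Sum over 2–11: 347 + 4398 + 1155 + 3908 + 4522 + 1937 + 1219 + 1933 + 331 + 4252 = 24002
CMA at t=6 = (24405 + 24002) / (2·10) = 48407 / 20 = 2420.350

2420.350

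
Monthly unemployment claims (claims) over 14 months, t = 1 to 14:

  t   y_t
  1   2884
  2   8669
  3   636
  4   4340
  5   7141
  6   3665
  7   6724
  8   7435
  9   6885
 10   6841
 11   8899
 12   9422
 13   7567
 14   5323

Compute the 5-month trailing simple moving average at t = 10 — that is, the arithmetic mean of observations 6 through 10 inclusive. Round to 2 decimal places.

6310.00

Sum of periods 6–10: 3665 + 6724 + 7435 + 6885 + 6841 = 31550
Divide by 5: 31550 / 5 = 6310.00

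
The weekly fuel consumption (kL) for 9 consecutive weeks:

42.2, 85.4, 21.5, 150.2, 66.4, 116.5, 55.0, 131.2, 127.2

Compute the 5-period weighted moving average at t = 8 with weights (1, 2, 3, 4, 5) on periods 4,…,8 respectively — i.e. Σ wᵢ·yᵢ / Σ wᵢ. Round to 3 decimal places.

Weighted sum: 1·150.2 + 2·66.4 + 3·116.5 + 4·55.0 + 5·131.2 = 150.2 + 132.8 + 349.5 + 220.0 + 656.0 = 1508.5
Weight total: 1 + 2 + 3 + 4 + 5 = 15
WMA = 1508.5 / 15 = 100.567

100.567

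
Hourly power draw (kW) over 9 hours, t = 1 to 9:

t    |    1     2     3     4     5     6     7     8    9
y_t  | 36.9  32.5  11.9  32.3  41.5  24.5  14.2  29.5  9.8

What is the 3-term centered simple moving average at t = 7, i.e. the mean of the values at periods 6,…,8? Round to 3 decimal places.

Sum of periods 6–8: 24.5 + 14.2 + 29.5 = 68.2
Divide by 3: 68.2 / 3 = 22.733

22.733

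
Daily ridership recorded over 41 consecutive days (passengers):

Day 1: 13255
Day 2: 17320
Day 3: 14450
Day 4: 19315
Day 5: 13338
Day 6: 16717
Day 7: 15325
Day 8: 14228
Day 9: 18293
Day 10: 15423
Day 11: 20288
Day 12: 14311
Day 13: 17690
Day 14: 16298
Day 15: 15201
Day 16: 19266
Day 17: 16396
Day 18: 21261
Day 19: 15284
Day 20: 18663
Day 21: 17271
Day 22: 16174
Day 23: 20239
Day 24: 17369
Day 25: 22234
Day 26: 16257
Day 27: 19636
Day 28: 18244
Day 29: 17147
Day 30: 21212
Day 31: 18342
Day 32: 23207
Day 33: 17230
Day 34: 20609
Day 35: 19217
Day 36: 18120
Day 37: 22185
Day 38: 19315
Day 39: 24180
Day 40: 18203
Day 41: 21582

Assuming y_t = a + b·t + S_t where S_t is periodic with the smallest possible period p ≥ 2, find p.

7

First differences y_{t+1} − y_t: 4065, -2870, 4865, -5977, 3379, -1392, -1097, 4065, -2870, 4865, -5977, 3379, -1392, -1097, 4065, -2870, …
The difference pattern repeats every 7 terms and not for any smaller step, so p = 7.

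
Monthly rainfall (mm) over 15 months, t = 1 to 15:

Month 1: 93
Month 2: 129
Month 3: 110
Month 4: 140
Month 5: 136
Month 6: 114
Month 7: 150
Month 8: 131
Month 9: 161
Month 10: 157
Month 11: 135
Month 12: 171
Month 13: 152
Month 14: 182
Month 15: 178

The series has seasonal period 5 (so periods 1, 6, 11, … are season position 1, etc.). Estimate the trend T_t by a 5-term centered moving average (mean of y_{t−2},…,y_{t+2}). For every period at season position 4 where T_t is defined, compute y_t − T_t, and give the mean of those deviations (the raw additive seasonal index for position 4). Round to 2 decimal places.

14.20

Season position 4 occurs at t = 4, 9 (where T_t is defined).
t=4: T_4 = 125.8000; y_4 − T_4 = 140 − 125.8000 = 14.2000
t=9: T_9 = 146.8000; y_9 − T_9 = 161 − 146.8000 = 14.2000
Mean deviation: (14.2000 + 14.2000) / 2 = 14.20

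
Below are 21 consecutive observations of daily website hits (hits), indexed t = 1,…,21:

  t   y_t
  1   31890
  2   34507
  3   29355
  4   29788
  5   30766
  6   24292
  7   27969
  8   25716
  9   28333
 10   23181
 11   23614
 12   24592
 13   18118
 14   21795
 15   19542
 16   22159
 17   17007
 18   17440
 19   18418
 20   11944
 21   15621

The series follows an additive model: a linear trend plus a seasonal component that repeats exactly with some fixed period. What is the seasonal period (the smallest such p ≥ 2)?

First differences y_{t+1} − y_t: 2617, -5152, 433, 978, -6474, 3677, -2253, 2617, -5152, 433, 978, -6474, 3677, -2253, 2617, -5152, …
The difference pattern repeats every 7 terms and not for any smaller step, so p = 7.

7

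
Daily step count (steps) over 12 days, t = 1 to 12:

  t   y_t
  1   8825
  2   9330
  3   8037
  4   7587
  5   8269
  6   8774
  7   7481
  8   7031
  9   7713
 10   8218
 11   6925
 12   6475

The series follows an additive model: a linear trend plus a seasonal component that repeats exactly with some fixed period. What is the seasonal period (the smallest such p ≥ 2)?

First differences y_{t+1} − y_t: 505, -1293, -450, 682, 505, -1293, -450, 682, 505, -1293, …
The difference pattern repeats every 4 terms and not for any smaller step, so p = 4.

4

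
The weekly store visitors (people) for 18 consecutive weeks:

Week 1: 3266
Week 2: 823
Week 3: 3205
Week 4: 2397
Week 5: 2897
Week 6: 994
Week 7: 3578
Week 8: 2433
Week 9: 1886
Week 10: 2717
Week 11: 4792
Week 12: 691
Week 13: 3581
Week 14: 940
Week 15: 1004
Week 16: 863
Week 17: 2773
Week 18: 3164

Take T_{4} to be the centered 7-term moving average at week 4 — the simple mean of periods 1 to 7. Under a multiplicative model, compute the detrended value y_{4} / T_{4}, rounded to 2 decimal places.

Trend T_4 = (3266 + 823 + 3205 + 2397 + 2897 + 994 + 3578) / 7 = 17160/7 = 2451.4286
Ratio to trend: 2397 / 2451.4286 = 0.98

0.98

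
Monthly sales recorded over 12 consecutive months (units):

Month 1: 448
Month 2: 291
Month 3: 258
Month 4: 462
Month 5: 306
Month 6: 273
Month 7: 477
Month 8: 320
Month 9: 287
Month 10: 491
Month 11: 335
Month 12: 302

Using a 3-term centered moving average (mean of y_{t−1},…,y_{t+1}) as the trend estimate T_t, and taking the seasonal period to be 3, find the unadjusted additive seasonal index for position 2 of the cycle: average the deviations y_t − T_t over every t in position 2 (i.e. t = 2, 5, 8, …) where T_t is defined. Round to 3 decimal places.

-41.167

Season position 2 occurs at t = 2, 5, 8, 11 (where T_t is defined).
t=2: T_2 = 332.33333; y_2 − T_2 = 291 − 332.33333 = -41.33333
t=5: T_5 = 347.00000; y_5 − T_5 = 306 − 347.00000 = -41.00000
t=8: T_8 = 361.33333; y_8 − T_8 = 320 − 361.33333 = -41.33333
t=11: T_11 = 376.00000; y_11 − T_11 = 335 − 376.00000 = -41.00000
Mean deviation: (-41.33333 + -41.00000 + -41.33333 + -41.00000) / 4 = -41.167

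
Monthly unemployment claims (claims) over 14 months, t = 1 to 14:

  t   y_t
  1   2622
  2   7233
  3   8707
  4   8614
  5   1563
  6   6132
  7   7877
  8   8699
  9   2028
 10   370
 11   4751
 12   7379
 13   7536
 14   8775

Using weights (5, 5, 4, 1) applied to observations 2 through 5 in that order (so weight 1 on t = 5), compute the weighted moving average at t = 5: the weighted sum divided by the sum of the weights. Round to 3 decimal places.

7714.600

Weighted sum: 5·7233 + 5·8707 + 4·8614 + 1·1563 = 36165 + 43535 + 34456 + 1563 = 115719
Weight total: 5 + 5 + 4 + 1 = 15
WMA = 115719 / 15 = 7714.600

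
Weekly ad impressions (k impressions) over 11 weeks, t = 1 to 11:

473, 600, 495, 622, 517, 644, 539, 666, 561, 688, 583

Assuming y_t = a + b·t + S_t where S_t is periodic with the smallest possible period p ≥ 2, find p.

2

First differences y_{t+1} − y_t: 127, -105, 127, -105, 127, -105, …
The difference pattern repeats every 2 terms and not for any smaller step, so p = 2.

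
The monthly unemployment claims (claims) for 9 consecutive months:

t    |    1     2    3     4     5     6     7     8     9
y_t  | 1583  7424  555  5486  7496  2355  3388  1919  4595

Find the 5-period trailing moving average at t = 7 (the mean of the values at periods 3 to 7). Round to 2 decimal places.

Sum of periods 3–7: 555 + 5486 + 7496 + 2355 + 3388 = 19280
Divide by 5: 19280 / 5 = 3856.00

3856.00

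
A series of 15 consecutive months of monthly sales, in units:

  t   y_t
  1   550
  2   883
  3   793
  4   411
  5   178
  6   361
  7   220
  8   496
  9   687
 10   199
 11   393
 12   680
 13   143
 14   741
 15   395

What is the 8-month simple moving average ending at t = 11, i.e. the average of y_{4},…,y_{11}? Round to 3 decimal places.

Sum of periods 4–11: 411 + 178 + 361 + 220 + 496 + 687 + 199 + 393 = 2945
Divide by 8: 2945 / 8 = 368.125

368.125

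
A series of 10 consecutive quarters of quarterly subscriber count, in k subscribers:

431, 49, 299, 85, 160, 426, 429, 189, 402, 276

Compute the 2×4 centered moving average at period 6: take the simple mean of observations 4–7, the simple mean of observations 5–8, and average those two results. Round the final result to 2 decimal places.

288.00

Sum over 4–7: 85 + 160 + 426 + 429 = 1100
Sum over 5–8: 160 + 426 + 429 + 189 = 1204
CMA at t=6 = (1100 + 1204) / (2·4) = 2304 / 8 = 288.00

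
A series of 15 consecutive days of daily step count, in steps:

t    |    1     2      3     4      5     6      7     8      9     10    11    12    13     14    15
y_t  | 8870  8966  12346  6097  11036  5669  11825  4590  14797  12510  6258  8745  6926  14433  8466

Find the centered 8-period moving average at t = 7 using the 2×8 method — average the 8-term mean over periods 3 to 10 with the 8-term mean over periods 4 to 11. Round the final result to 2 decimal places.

9478.25

Sum over 3–10: 12346 + 6097 + 11036 + 5669 + 11825 + 4590 + 14797 + 12510 = 78870
Sum over 4–11: 6097 + 11036 + 5669 + 11825 + 4590 + 14797 + 12510 + 6258 = 72782
CMA at t=7 = (78870 + 72782) / (2·8) = 151652 / 16 = 9478.25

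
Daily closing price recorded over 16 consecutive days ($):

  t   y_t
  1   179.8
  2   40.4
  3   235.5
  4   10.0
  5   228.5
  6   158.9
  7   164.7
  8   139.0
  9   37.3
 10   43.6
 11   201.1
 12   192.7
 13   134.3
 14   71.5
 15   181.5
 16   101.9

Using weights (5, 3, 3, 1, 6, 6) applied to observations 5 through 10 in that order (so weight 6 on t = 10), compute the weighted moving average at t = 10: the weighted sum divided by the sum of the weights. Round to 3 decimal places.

114.071

Weighted sum: 5·228.5 + 3·158.9 + 3·164.7 + 1·139.0 + 6·37.3 + 6·43.6 = 1142.5 + 476.7 + 494.1 + 139.0 + 223.8 + 261.6 = 2737.7
Weight total: 5 + 3 + 3 + 1 + 6 + 6 = 24
WMA = 2737.7 / 24 = 114.071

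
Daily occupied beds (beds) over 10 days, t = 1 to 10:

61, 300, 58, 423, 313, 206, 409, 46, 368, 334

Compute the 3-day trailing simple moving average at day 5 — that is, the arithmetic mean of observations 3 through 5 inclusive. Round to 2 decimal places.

Sum of periods 3–5: 58 + 423 + 313 = 794
Divide by 3: 794 / 3 = 264.67

264.67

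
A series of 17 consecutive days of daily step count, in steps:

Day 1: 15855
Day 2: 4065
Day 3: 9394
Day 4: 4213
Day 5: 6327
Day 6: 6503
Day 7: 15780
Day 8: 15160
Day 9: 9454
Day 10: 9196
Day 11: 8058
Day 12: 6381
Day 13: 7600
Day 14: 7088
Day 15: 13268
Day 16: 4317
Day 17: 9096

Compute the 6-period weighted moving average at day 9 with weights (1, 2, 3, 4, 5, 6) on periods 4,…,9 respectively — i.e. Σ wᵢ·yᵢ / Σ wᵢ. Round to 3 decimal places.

Weighted sum: 1·4213 + 2·6327 + 3·6503 + 4·15780 + 5·15160 + 6·9454 = 4213 + 12654 + 19509 + 63120 + 75800 + 56724 = 232020
Weight total: 1 + 2 + 3 + 4 + 5 + 6 = 21
WMA = 232020 / 21 = 11048.571

11048.571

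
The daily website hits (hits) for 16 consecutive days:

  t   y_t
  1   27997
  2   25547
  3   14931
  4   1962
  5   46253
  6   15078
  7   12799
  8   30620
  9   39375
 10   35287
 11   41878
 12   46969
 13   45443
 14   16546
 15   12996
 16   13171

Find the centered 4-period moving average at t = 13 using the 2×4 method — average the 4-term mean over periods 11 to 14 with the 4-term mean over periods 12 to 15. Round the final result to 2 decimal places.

34098.75

Sum over 11–14: 41878 + 46969 + 45443 + 16546 = 150836
Sum over 12–15: 46969 + 45443 + 16546 + 12996 = 121954
CMA at t=13 = (150836 + 121954) / (2·4) = 272790 / 8 = 34098.75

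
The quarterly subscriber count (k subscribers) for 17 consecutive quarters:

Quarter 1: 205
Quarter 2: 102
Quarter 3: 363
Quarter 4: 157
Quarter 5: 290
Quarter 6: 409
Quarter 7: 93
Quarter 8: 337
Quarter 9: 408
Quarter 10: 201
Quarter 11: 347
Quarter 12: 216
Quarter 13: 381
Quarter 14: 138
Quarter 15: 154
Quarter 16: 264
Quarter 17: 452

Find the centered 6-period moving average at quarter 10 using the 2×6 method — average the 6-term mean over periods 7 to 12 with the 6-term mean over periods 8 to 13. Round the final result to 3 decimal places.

Sum over 7–12: 93 + 337 + 408 + 201 + 347 + 216 = 1602
Sum over 8–13: 337 + 408 + 201 + 347 + 216 + 381 = 1890
CMA at t=10 = (1602 + 1890) / (2·6) = 3492 / 12 = 291.000

291.000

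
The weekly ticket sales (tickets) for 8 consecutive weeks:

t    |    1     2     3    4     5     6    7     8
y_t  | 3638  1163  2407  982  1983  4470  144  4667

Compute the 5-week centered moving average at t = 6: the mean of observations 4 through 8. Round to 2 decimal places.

Sum of periods 4–8: 982 + 1983 + 4470 + 144 + 4667 = 12246
Divide by 5: 12246 / 5 = 2449.20

2449.20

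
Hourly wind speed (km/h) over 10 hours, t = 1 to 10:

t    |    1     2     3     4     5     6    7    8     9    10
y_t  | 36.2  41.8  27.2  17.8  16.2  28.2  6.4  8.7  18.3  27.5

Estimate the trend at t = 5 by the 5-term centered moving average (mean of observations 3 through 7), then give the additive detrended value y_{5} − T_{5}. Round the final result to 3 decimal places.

Trend T_5 = (27.2 + 17.8 + 16.2 + 28.2 + 6.4) / 5 = 95.8/5 = 19.16000
Detrended value: 16.2 − 19.16000 = -2.960

-2.960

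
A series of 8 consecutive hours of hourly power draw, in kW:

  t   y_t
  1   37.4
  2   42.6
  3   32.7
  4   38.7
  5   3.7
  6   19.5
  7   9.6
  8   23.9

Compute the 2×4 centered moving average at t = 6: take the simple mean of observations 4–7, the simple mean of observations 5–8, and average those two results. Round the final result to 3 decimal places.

16.025

Sum over 4–7: 38.7 + 3.7 + 19.5 + 9.6 = 71.5
Sum over 5–8: 3.7 + 19.5 + 9.6 + 23.9 = 56.7
CMA at t=6 = (71.5 + 56.7) / (2·4) = 128.2 / 8 = 16.025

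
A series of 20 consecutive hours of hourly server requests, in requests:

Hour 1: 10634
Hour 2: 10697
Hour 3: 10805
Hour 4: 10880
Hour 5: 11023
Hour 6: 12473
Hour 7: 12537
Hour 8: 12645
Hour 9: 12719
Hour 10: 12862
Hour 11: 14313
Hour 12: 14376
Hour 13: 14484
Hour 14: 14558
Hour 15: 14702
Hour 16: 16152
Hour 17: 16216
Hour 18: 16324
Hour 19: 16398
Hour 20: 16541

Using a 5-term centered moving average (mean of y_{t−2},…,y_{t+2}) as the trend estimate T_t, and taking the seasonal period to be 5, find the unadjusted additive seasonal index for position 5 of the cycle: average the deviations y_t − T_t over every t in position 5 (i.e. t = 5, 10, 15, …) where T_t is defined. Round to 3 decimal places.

Season position 5 occurs at t = 5, 10, 15 (where T_t is defined).
t=5: T_5 = 11543.60000; y_5 − T_5 = 11023 − 11543.60000 = -520.60000
t=10: T_10 = 13383.00000; y_10 − T_10 = 12862 − 13383.00000 = -521.00000
t=15: T_15 = 15222.40000; y_15 − T_15 = 14702 − 15222.40000 = -520.40000
Mean deviation: (-520.60000 + -521.00000 + -520.40000) / 3 = -520.667

-520.667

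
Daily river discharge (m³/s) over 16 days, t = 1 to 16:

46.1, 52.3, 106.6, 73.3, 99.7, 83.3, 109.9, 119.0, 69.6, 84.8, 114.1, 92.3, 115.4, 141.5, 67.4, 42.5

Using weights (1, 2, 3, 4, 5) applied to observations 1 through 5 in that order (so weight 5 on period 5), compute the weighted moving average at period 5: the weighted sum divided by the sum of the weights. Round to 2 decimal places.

84.15

Weighted sum: 1·46.1 + 2·52.3 + 3·106.6 + 4·73.3 + 5·99.7 = 46.1 + 104.6 + 319.8 + 293.2 + 498.5 = 1262.2
Weight total: 1 + 2 + 3 + 4 + 5 = 15
WMA = 1262.2 / 15 = 84.15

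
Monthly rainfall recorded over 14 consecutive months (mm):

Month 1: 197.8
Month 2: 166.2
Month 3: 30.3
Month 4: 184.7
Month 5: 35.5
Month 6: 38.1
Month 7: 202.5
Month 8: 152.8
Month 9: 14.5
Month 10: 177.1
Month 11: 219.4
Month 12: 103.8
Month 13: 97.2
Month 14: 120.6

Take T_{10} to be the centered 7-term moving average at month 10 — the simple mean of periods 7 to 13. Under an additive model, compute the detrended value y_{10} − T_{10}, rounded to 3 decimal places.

Trend T_10 = (202.5 + 152.8 + 14.5 + 177.1 + 219.4 + 103.8 + 97.2) / 7 = 967.3/7 = 138.18571
Detrended value: 177.1 − 138.18571 = 38.914

38.914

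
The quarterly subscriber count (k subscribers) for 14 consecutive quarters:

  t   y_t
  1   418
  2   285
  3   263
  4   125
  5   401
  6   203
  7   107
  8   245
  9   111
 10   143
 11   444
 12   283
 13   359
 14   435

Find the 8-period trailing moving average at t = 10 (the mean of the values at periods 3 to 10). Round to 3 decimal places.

Sum of periods 3–10: 263 + 125 + 401 + 203 + 107 + 245 + 111 + 143 = 1598
Divide by 8: 1598 / 8 = 199.750

199.750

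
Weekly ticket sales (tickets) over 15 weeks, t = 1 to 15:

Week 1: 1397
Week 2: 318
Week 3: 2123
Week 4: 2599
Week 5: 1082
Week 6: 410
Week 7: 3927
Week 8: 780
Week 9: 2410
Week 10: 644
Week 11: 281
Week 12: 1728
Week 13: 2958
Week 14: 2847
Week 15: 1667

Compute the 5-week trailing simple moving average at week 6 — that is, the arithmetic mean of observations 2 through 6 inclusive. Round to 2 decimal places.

1306.40

Sum of periods 2–6: 318 + 2123 + 2599 + 1082 + 410 = 6532
Divide by 5: 6532 / 5 = 1306.40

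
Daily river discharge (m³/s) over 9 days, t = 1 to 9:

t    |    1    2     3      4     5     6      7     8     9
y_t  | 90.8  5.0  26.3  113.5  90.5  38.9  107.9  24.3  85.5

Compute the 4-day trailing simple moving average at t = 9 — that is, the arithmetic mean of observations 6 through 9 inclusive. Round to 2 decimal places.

Sum of periods 6–9: 38.9 + 107.9 + 24.3 + 85.5 = 256.6
Divide by 4: 256.6 / 4 = 64.15

64.15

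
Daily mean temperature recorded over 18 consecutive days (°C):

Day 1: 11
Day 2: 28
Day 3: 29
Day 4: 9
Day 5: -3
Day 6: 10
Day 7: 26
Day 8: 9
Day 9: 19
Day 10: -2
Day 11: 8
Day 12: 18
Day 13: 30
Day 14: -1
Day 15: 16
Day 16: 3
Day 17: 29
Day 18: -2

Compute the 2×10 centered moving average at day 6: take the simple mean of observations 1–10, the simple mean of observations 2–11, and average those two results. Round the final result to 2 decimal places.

13.45

Sum over 1–10: 11 + 28 + 29 + 9 + (-3) + 10 + 26 + 9 + 19 + (-2) = 136
Sum over 2–11: 28 + 29 + 9 + (-3) + 10 + 26 + 9 + 19 + (-2) + 8 = 133
CMA at t=6 = (136 + 133) / (2·10) = 269 / 20 = 13.45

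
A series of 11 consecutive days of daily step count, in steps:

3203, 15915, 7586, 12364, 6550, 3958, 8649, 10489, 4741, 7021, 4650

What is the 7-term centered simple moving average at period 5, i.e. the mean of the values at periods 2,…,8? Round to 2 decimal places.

Sum of periods 2–8: 15915 + 7586 + 12364 + 6550 + 3958 + 8649 + 10489 = 65511
Divide by 7: 65511 / 7 = 9358.71

9358.71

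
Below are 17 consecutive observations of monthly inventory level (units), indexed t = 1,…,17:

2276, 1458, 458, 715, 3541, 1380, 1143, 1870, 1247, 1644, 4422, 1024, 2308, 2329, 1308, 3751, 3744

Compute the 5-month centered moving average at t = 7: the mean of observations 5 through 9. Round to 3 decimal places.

Sum of periods 5–9: 3541 + 1380 + 1143 + 1870 + 1247 = 9181
Divide by 5: 9181 / 5 = 1836.200

1836.200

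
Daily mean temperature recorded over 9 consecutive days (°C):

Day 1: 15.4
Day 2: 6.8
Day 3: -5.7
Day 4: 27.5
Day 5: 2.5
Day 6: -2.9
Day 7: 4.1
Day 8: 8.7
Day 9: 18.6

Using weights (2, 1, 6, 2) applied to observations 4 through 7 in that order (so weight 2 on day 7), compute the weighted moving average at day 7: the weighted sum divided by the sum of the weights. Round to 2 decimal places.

4.39

Weighted sum: 2·27.5 + 1·2.5 + 6·-2.9 + 2·4.1 = 55.0 + 2.5 + -17.4 + 8.2 = 48.3
Weight total: 2 + 1 + 6 + 2 = 11
WMA = 48.3 / 11 = 4.39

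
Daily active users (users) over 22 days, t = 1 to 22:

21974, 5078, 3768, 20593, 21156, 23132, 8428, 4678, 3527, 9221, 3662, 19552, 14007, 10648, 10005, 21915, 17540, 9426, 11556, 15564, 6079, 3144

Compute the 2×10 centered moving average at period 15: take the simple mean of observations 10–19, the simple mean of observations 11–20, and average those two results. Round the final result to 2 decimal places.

13070.35

Sum over 10–19: 9221 + 3662 + 19552 + 14007 + 10648 + 10005 + 21915 + 17540 + 9426 + 11556 = 127532
Sum over 11–20: 3662 + 19552 + 14007 + 10648 + 10005 + 21915 + 17540 + 9426 + 11556 + 15564 = 133875
CMA at t=15 = (127532 + 133875) / (2·10) = 261407 / 20 = 13070.35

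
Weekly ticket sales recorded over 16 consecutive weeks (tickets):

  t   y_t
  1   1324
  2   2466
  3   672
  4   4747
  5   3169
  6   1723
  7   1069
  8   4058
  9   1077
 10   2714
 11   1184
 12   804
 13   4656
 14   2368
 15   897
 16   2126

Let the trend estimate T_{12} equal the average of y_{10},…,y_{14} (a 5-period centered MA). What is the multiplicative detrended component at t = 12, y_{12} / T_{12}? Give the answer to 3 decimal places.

0.343

Trend T_12 = (2714 + 1184 + 804 + 4656 + 2368) / 5 = 11726/5 = 2345.20000
Ratio to trend: 804 / 2345.20000 = 0.343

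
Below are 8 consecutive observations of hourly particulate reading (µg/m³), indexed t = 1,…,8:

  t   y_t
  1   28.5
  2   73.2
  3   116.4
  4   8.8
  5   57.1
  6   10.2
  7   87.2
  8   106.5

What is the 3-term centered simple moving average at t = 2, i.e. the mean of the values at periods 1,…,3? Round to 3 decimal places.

72.700

Sum of periods 1–3: 28.5 + 73.2 + 116.4 = 218.1
Divide by 3: 218.1 / 3 = 72.700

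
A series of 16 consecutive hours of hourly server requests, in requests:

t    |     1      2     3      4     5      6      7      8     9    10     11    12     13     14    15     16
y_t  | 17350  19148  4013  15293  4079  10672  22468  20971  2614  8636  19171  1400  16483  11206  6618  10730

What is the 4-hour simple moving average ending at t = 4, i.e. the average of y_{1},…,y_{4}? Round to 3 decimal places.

13951.000

Sum of periods 1–4: 17350 + 19148 + 4013 + 15293 = 55804
Divide by 4: 55804 / 4 = 13951.000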